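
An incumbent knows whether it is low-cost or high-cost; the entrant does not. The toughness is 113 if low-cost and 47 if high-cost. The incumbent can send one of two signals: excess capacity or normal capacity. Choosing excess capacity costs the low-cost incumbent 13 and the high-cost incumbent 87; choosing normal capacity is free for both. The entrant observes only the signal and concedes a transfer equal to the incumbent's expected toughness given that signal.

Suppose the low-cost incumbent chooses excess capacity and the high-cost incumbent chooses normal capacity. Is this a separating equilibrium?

Yes

If types separate, excess capacity earns payment 113 and normal capacity earns 47.
Low-cost: excess capacity gives 113 − 13 = 100; normal capacity gives 47 − 0 = 47. No deviation. ✓
High-cost: normal capacity gives 47 − 0 = 47; excess capacity gives 113 − 87 = 26. No deviation. ✓
Both incentive constraints hold.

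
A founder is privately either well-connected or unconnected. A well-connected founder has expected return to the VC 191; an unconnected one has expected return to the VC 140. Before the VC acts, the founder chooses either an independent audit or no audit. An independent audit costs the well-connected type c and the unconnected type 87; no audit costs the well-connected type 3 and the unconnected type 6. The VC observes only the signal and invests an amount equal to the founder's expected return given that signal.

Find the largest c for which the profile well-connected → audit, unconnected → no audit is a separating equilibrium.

Under separation: audit → well-connected (pays 191); no audit → unconnected (pays 140).
Unconnected: 140 − 6 = 134 ≥ 191 − 87 = 104. Holds regardless of c. ✓
Well-connected: 191 − c ≥ 140 − 3, so c ≤ 191 − 137 = 54.

54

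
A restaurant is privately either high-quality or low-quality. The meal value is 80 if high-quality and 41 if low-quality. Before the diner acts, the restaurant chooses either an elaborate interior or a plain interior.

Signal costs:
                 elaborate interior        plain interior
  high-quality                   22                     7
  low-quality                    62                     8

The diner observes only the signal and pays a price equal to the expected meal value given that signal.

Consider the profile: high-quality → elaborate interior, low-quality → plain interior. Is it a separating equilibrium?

If types separate, elaborate interior earns payment 80 and plain interior earns 41.
High-quality: elaborate interior gives 80 − 22 = 58; plain interior gives 41 − 7 = 34. No deviation. ✓
Low-quality: plain interior gives 41 − 8 = 33; elaborate interior gives 80 − 62 = 18. No deviation. ✓
Neither type gains from mimicking the other.

Yes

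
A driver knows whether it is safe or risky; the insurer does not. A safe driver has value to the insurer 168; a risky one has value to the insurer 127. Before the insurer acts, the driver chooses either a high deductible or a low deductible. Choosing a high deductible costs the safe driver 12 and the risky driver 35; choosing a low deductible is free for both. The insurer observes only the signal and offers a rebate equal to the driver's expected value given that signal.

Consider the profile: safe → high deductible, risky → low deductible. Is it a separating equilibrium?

Under separation the insurer infers type exactly: high deductible → safe (pays 168), low deductible → risky (pays 127).
Safe: high deductible gives 168 − 12 = 156; low deductible gives 127 − 0 = 127. No deviation. ✓
Risky: low deductible gives 127 − 0 = 127; high deductible gives 168 − 35 = 133. Would deviate. ✗

No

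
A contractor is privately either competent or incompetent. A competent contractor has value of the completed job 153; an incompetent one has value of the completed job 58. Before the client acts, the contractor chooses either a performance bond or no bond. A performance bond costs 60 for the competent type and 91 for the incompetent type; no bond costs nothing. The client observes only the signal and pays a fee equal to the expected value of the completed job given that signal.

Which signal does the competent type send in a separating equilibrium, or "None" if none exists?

None

Try competent → bond, incompetent → no bond:
  If types separate, bond earns payment 153 and no bond earns 58.
  Competent: bond gives 153 − 60 = 93; no bond gives 58 − 0 = 58. No deviation. ✓
  Incompetent: no bond gives 58 − 0 = 58; bond gives 153 − 91 = 62. Would deviate. ✗
Try competent → no bond, incompetent → bond:
  If types separate, no bond earns payment 153 and bond earns 58.
  Competent: no bond gives 153 − 0 = 153; bond gives 58 − 60 = -2. No deviation. ✓
  Incompetent: bond gives 58 − 91 = -33; no bond gives 153 − 0 = 153. Would deviate. ✗
Neither assignment is incentive-compatible.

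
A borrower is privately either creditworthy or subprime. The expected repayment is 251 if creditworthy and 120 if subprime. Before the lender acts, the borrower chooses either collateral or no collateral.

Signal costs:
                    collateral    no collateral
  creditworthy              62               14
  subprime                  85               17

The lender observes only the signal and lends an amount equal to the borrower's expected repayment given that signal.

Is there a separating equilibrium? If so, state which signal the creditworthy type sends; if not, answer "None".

Try creditworthy → collateral, subprime → no collateral:
  If types separate, collateral earns payment 251 and no collateral earns 120.
  Creditworthy: collateral gives 251 − 62 = 189; no collateral gives 120 − 14 = 106. No deviation. ✓
  Subprime: no collateral gives 120 − 17 = 103; collateral gives 251 − 85 = 166. Would deviate. ✗
Try creditworthy → no collateral, subprime → collateral:
  If types separate, no collateral earns payment 251 and collateral earns 120.
  Creditworthy: no collateral gives 251 − 14 = 237; collateral gives 120 − 62 = 58. No deviation. ✓
  Subprime: collateral gives 120 − 85 = 35; no collateral gives 251 − 17 = 234. Would deviate. ✗
Neither assignment is incentive-compatible.

None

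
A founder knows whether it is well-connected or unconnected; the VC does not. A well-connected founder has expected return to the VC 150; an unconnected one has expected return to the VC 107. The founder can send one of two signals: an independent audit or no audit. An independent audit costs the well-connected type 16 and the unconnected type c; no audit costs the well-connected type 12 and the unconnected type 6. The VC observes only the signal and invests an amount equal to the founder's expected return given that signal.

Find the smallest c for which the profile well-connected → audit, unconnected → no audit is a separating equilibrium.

Under separation: audit → well-connected (pays 150); no audit → unconnected (pays 107).
Well-connected: 150 − 16 = 134 ≥ 107 − 12 = 95. Holds regardless of c. ✓
Unconnected: 107 − 6 ≥ 150 − c, so c ≥ 150 − 101 = 49.

49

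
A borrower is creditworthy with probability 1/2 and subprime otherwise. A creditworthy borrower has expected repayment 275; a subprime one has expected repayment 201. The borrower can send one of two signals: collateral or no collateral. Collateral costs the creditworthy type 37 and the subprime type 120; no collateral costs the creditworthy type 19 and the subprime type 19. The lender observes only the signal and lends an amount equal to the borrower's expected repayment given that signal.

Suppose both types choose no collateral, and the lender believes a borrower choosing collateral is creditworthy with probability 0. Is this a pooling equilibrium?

Yes

On the equilibrium path (no collateral) the lender holds the prior 1/2 and pays 1/2·275 + 1/2·201 = 238. Off-path (collateral) belief 0 gives 0·275 + 1·201 = 201.
Creditworthy: no collateral gives 238 − 19 = 219; collateral gives 201 − 37 = 164. Stays. ✓
Subprime: no collateral gives 238 − 19 = 219; collateral gives 201 − 120 = 81. Stays. ✓
Beliefs are Bayes-consistent on-path and both types best-respond.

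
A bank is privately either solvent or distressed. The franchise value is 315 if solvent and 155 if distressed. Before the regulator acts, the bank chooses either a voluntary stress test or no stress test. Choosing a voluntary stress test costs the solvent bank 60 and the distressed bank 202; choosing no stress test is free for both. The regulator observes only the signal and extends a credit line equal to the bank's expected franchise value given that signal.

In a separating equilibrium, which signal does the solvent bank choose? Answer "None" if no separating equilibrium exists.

stress test

Try solvent → stress test, distressed → no stress test:
  If types separate, stress test earns payment 315 and no stress test earns 155.
  Solvent: stress test gives 315 − 60 = 255; no stress test gives 155 − 0 = 155. No deviation. ✓
  Distressed: no stress test gives 155 − 0 = 155; stress test gives 315 − 202 = 113. No deviation. ✓
Both hold — the solvent type sends stress test.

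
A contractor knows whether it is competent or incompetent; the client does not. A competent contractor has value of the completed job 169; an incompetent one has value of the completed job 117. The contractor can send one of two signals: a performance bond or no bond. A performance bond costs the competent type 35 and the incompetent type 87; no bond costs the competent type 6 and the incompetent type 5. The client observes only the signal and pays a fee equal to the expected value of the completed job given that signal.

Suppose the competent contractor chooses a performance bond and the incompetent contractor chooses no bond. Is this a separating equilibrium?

Under separation the client infers type exactly: bond → competent (pays 169), no bond → incompetent (pays 117).
Competent: bond gives 169 − 35 = 134; no bond gives 117 − 6 = 111. No deviation. ✓
Incompetent: no bond gives 117 − 5 = 112; bond gives 169 − 87 = 82. No deviation. ✓
Both incentive constraints hold.

Yes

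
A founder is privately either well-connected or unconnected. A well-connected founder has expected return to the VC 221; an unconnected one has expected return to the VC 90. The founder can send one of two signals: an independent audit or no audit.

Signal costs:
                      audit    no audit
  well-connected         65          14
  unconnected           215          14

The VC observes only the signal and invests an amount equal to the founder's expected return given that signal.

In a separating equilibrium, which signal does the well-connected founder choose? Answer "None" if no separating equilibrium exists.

audit

Try well-connected → audit, unconnected → no audit:
  Under separation the VC infers type exactly: audit → well-connected (pays 221), no audit → unconnected (pays 90).
  Well-connected: audit gives 221 − 65 = 156; no audit gives 90 − 14 = 76. No deviation. ✓
  Unconnected: no audit gives 90 − 14 = 76; audit gives 221 − 215 = 6. No deviation. ✓
Both hold — the well-connected type sends audit.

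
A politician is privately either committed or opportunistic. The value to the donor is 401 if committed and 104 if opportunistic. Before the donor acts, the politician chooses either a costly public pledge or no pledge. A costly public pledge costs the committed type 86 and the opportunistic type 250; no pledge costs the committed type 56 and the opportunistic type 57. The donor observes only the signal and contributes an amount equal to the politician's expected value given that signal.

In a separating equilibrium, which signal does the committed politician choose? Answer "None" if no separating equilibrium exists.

Try committed → pledge, opportunistic → no pledge:
  If types separate, pledge earns payment 401 and no pledge earns 104.
  Committed: pledge gives 401 − 86 = 315; no pledge gives 104 − 56 = 48. No deviation. ✓
  Opportunistic: no pledge gives 104 − 57 = 47; pledge gives 401 − 250 = 151. Would deviate. ✗
Try committed → no pledge, opportunistic → pledge:
  If types separate, no pledge earns payment 401 and pledge earns 104.
  Committed: no pledge gives 401 − 56 = 345; pledge gives 104 − 86 = 18. No deviation. ✓
  Opportunistic: pledge gives 104 − 250 = -146; no pledge gives 401 − 57 = 344. Would deviate. ✗
Neither assignment is incentive-compatible.

None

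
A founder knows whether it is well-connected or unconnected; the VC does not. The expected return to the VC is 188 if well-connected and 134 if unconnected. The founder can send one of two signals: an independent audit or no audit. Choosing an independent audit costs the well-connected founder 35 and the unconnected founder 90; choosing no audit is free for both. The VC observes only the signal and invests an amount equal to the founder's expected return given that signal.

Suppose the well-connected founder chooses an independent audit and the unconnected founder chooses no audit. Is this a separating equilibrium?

Yes

If types separate, audit earns payment 188 and no audit earns 134.
Well-connected: audit gives 188 − 35 = 153; no audit gives 134 − 0 = 134. No deviation. ✓
Unconnected: no audit gives 134 − 0 = 134; audit gives 188 − 90 = 98. No deviation. ✓
Neither type gains from mimicking the other.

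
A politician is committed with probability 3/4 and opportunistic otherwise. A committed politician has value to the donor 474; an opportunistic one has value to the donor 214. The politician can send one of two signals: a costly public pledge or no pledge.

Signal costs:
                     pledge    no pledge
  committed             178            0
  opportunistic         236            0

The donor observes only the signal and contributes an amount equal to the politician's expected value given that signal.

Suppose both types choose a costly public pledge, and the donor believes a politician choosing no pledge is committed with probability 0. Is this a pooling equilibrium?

At the pooled signal (pledge) the donor holds the prior 3/4 and pays 3/4·474 + 1/4·214 = 409. Off-path (no pledge) belief 0 gives 0·474 + 1·214 = 214.
Committed: pledge gives 409 − 178 = 231; no pledge gives 214 − 0 = 214. Stays. ✓
Opportunistic: pledge gives 409 − 236 = 173; no pledge gives 214 − 0 = 214. Deviates. ✗

No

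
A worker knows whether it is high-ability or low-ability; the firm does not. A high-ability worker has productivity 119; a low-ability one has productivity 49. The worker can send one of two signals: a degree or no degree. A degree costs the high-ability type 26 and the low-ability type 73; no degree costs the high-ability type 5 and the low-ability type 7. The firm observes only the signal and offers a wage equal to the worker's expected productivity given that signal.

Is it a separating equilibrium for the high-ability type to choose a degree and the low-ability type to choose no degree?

No

If types separate, degree earns payment 119 and no degree earns 49.
High-ability: degree gives 119 − 26 = 93; no degree gives 49 − 5 = 44. No deviation. ✓
Low-ability: no degree gives 49 − 7 = 42; degree gives 119 − 73 = 46. Would deviate. ✗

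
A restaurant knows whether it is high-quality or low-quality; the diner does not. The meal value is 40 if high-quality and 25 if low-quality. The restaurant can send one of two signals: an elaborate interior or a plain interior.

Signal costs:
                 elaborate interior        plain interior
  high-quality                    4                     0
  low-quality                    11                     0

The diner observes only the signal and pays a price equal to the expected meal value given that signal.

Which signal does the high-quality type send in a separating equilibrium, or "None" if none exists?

Try high-quality → elaborate interior, low-quality → plain interior:
  Under separation the diner infers type exactly: elaborate interior → high-quality (pays 40), plain interior → low-quality (pays 25).
  High-quality: elaborate interior gives 40 − 4 = 36; plain interior gives 25 − 0 = 25. No deviation. ✓
  Low-quality: plain interior gives 25 − 0 = 25; elaborate interior gives 40 − 11 = 29. Would deviate. ✗
Try high-quality → plain interior, low-quality → elaborate interior:
  Under separation the diner infers type exactly: plain interior → high-quality (pays 40), elaborate interior → low-quality (pays 25).
  High-quality: plain interior gives 40 − 0 = 40; elaborate interior gives 25 − 4 = 21. No deviation. ✓
  Low-quality: elaborate interior gives 25 − 11 = 14; plain interior gives 40 − 0 = 40. Would deviate. ✗
Neither assignment is incentive-compatible.

None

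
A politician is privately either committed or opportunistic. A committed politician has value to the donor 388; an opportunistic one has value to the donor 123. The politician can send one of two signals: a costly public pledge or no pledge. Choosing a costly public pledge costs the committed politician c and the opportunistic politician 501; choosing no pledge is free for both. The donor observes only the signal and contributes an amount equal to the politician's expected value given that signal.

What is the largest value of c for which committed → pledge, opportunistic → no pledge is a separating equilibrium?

Under separation: pledge → committed (pays 388); no pledge → opportunistic (pays 123).
Opportunistic: 123 − 0 = 123 ≥ 388 − 501 = -113. Holds regardless of c. ✓
Committed: 388 − c ≥ 123 − 0, so c ≤ 388 − 123 = 265.

265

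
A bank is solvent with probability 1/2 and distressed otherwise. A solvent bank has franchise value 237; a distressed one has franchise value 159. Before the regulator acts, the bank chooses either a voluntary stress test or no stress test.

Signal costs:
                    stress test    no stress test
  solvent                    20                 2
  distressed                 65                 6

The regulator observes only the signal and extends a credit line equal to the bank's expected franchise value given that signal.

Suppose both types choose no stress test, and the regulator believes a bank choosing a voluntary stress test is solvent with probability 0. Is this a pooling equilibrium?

On the equilibrium path (no stress test) the regulator holds the prior 1/2 and pays 1/2·237 + 1/2·159 = 198. Off-path (stress test) belief 0 gives 0·237 + 1·159 = 159.
Solvent: no stress test gives 198 − 2 = 196; stress test gives 159 − 20 = 139. Stays. ✓
Distressed: no stress test gives 198 − 6 = 192; stress test gives 159 − 65 = 94. Stays. ✓
Beliefs are Bayes-consistent on-path and both types best-respond.

Yes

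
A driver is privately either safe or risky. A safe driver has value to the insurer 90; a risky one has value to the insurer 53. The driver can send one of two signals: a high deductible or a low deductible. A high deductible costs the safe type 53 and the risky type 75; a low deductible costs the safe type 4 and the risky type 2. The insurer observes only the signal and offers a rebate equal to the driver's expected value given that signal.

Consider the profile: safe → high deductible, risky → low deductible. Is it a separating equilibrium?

Under separation the insurer infers type exactly: high deductible → safe (pays 90), low deductible → risky (pays 53).
Safe: high deductible gives 90 − 53 = 37; low deductible gives 53 − 4 = 49. Would deviate. ✗
Risky: low deductible gives 53 − 2 = 51; high deductible gives 90 − 75 = 15. No deviation. ✓

No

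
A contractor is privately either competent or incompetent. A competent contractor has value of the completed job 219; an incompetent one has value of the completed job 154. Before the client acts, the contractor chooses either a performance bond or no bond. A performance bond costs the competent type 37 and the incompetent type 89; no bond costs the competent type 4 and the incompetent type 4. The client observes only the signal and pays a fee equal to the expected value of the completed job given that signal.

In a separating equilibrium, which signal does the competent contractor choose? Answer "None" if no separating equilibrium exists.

bond

Try competent → bond, incompetent → no bond:
  If types separate, bond earns payment 219 and no bond earns 154.
  Competent: bond gives 219 − 37 = 182; no bond gives 154 − 4 = 150. No deviation. ✓
  Incompetent: no bond gives 154 − 4 = 150; bond gives 219 − 89 = 130. No deviation. ✓
Both hold — the competent type sends bond.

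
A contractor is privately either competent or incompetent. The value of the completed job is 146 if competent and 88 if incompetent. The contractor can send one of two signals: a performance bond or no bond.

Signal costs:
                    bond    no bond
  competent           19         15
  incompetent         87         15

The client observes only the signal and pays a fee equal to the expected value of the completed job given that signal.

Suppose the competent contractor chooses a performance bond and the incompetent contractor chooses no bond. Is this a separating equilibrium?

Under separation the client infers type exactly: bond → competent (pays 146), no bond → incompetent (pays 88).
Competent: bond gives 146 − 19 = 127; no bond gives 88 − 15 = 73. No deviation. ✓
Incompetent: no bond gives 88 − 15 = 73; bond gives 146 − 87 = 59. No deviation. ✓
Both incentive constraints hold.

Yes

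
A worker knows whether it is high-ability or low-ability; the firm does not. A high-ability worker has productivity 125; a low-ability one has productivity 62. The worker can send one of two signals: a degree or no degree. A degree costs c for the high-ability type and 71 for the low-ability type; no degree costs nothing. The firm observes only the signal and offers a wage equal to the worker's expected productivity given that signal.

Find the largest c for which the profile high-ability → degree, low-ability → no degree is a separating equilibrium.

63

Under separation: degree → high-ability (pays 125); no degree → low-ability (pays 62).
Low-ability: 62 − 0 = 62 ≥ 125 − 71 = 54. Holds regardless of c. ✓
High-ability: 125 − c ≥ 62 − 0, so c ≤ 125 − 62 = 63.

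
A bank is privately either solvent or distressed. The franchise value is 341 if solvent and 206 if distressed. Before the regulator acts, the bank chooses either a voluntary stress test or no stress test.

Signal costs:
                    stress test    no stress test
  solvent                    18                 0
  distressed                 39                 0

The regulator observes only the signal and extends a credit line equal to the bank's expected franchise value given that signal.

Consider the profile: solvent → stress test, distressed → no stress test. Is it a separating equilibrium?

No

If types separate, stress test earns payment 341 and no stress test earns 206.
Solvent: stress test gives 341 − 18 = 323; no stress test gives 206 − 0 = 206. No deviation. ✓
Distressed: no stress test gives 206 − 0 = 206; stress test gives 341 − 39 = 302. Would deviate. ✗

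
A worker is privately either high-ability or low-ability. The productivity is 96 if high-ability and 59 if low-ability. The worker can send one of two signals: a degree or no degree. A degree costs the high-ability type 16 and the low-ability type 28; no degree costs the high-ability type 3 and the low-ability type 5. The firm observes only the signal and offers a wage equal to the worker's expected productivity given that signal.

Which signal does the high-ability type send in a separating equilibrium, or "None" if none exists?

Try high-ability → degree, low-ability → no degree:
  If types separate, degree earns payment 96 and no degree earns 59.
  High-ability: degree gives 96 − 16 = 80; no degree gives 59 − 3 = 56. No deviation. ✓
  Low-ability: no degree gives 59 − 5 = 54; degree gives 96 − 28 = 68. Would deviate. ✗
Try high-ability → no degree, low-ability → degree:
  If types separate, no degree earns payment 96 and degree earns 59.
  High-ability: no degree gives 96 − 3 = 93; degree gives 59 − 16 = 43. No deviation. ✓
  Low-ability: degree gives 59 − 28 = 31; no degree gives 96 − 5 = 91. Would deviate. ✗
Neither assignment is incentive-compatible.

None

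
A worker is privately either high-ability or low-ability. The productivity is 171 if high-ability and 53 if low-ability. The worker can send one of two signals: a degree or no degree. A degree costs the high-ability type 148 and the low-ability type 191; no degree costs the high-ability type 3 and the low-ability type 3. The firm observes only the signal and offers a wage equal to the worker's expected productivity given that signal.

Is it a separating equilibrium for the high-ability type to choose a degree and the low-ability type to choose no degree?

Under separation the firm infers type exactly: degree → high-ability (pays 171), no degree → low-ability (pays 53).
High-ability: degree gives 171 − 148 = 23; no degree gives 53 − 3 = 50. Would deviate. ✗
Low-ability: no degree gives 53 − 3 = 50; degree gives 171 − 191 = -20. No deviation. ✓

No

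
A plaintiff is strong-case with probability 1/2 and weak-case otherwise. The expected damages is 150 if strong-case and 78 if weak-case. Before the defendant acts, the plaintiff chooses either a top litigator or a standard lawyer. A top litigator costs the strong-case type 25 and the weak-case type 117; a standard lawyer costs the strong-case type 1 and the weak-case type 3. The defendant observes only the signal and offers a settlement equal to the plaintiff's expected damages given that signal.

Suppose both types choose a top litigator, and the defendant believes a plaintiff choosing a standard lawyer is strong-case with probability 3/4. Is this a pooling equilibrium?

No

On the equilibrium path (top litigator) the defendant holds the prior 1/2 and pays 1/2·150 + 1/2·78 = 114. Off-path (standard lawyer) belief 3/4 gives 3/4·150 + 1/4·78 = 132.
Strong-case: top litigator gives 114 − 25 = 89; standard lawyer gives 132 − 1 = 131. Deviates. ✗
Weak-case: top litigator gives 114 − 117 = -3; standard lawyer gives 132 − 3 = 129. Deviates. ✗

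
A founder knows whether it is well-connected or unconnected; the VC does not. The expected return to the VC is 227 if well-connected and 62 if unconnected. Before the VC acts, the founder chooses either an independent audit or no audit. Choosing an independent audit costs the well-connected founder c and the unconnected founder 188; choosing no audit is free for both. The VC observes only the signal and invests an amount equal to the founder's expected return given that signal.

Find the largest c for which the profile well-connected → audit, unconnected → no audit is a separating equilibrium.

165

Under separation: audit → well-connected (pays 227); no audit → unconnected (pays 62).
Unconnected: 62 − 0 = 62 ≥ 227 − 188 = 39. Holds regardless of c. ✓
Well-connected: 227 − c ≥ 62 − 0, so c ≤ 227 − 62 = 165.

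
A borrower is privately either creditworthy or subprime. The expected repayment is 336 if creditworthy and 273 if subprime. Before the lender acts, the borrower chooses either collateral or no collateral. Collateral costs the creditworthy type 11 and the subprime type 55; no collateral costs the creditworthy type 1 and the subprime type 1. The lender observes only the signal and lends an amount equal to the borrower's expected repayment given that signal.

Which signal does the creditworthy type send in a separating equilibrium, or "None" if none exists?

Try creditworthy → collateral, subprime → no collateral:
  Under separation the lender infers type exactly: collateral → creditworthy (pays 336), no collateral → subprime (pays 273).
  Creditworthy: collateral gives 336 − 11 = 325; no collateral gives 273 − 1 = 272. No deviation. ✓
  Subprime: no collateral gives 273 − 1 = 272; collateral gives 336 − 55 = 281. Would deviate. ✗
Try creditworthy → no collateral, subprime → collateral:
  Under separation the lender infers type exactly: no collateral → creditworthy (pays 336), collateral → subprime (pays 273).
  Creditworthy: no collateral gives 336 − 1 = 335; collateral gives 273 − 11 = 262. No deviation. ✓
  Subprime: collateral gives 273 − 55 = 218; no collateral gives 336 − 1 = 335. Would deviate. ✗
Neither assignment is incentive-compatible.

None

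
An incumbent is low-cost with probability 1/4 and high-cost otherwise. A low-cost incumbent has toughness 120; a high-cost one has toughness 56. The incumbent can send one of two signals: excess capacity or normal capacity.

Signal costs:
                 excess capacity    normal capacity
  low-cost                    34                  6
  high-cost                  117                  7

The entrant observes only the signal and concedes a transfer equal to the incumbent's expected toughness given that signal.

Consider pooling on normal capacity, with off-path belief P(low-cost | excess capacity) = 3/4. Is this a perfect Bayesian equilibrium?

No

On the equilibrium path (normal capacity) the entrant holds the prior 1/4 and pays 1/4·120 + 3/4·56 = 72. Off-path (excess capacity) belief 3/4 gives 3/4·120 + 1/4·56 = 104.
Low-cost: normal capacity gives 72 − 6 = 66; excess capacity gives 104 − 34 = 70. Deviates. ✗
High-cost: normal capacity gives 72 − 7 = 65; excess capacity gives 104 − 117 = -13. Stays. ✓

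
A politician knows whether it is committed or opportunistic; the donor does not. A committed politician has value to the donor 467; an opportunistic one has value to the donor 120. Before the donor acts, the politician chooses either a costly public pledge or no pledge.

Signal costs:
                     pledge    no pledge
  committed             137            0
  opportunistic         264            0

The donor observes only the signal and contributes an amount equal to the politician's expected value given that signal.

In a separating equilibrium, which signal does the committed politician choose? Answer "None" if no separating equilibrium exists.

None

Try committed → pledge, opportunistic → no pledge:
  If types separate, pledge earns payment 467 and no pledge earns 120.
  Committed: pledge gives 467 − 137 = 330; no pledge gives 120 − 0 = 120. No deviation. ✓
  Opportunistic: no pledge gives 120 − 0 = 120; pledge gives 467 − 264 = 203. Would deviate. ✗
Try committed → no pledge, opportunistic → pledge:
  If types separate, no pledge earns payment 467 and pledge earns 120.
  Committed: no pledge gives 467 − 0 = 467; pledge gives 120 − 137 = -17. No deviation. ✓
  Opportunistic: pledge gives 120 − 264 = -144; no pledge gives 467 − 0 = 467. Would deviate. ✗
Neither assignment is incentive-compatible.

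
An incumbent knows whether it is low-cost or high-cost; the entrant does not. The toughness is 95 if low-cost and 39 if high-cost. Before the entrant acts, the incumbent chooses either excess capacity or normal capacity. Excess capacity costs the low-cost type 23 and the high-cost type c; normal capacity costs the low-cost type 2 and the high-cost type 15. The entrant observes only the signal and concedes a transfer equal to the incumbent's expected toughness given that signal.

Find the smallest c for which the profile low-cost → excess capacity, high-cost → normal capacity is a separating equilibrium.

71

Under separation: excess capacity → low-cost (pays 95); normal capacity → high-cost (pays 39).
Low-cost: 95 − 23 = 72 ≥ 39 − 2 = 37. Holds regardless of c. ✓
High-cost: 39 − 15 ≥ 95 − c, so c ≥ 95 − 24 = 71.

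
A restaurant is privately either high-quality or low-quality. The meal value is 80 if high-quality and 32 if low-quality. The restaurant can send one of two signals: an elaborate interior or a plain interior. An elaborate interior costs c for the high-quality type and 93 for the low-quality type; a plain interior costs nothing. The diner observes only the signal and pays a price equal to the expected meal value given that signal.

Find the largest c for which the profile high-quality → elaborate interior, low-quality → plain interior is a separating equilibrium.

48

Under separation: elaborate interior → high-quality (pays 80); plain interior → low-quality (pays 32).
Low-quality: 32 − 0 = 32 ≥ 80 − 93 = -13. Holds regardless of c. ✓
High-quality: 80 − c ≥ 32 − 0, so c ≤ 80 − 32 = 48.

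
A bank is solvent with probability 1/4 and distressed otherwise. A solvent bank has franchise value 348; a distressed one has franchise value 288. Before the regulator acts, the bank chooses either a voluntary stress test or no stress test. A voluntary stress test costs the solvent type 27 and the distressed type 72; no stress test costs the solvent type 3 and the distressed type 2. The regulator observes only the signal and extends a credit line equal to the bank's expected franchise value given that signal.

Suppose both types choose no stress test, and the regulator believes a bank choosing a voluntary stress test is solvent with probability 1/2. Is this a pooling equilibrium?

On the equilibrium path (no stress test) the regulator holds the prior 1/4 and pays 1/4·348 + 3/4·288 = 303. Off-path (stress test) belief 1/2 gives 1/2·348 + 1/2·288 = 318.
Solvent: no stress test gives 303 − 3 = 300; stress test gives 318 − 27 = 291. Stays. ✓
Distressed: no stress test gives 303 − 2 = 301; stress test gives 318 − 72 = 246. Stays. ✓
Beliefs are Bayes-consistent on-path and both types best-respond.

Yes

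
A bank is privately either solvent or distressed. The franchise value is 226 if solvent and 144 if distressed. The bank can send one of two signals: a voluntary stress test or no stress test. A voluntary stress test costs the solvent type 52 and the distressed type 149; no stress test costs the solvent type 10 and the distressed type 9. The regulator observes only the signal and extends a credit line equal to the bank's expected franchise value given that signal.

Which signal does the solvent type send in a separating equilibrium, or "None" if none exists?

Try solvent → stress test, distressed → no stress test:
  Under separation the regulator infers type exactly: stress test → solvent (pays 226), no stress test → distressed (pays 144).
  Solvent: stress test gives 226 − 52 = 174; no stress test gives 144 − 10 = 134. No deviation. ✓
  Distressed: no stress test gives 144 − 9 = 135; stress test gives 226 − 149 = 77. No deviation. ✓
Both hold — the solvent type sends stress test.

stress test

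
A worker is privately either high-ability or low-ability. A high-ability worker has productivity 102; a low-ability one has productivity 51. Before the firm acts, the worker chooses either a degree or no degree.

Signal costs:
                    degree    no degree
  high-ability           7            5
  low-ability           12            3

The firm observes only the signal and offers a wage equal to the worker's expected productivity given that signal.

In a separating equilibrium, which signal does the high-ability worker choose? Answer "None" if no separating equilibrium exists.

None

Try high-ability → degree, low-ability → no degree:
  Under separation the firm infers type exactly: degree → high-ability (pays 102), no degree → low-ability (pays 51).
  High-ability: degree gives 102 − 7 = 95; no degree gives 51 − 5 = 46. No deviation. ✓
  Low-ability: no degree gives 51 − 3 = 48; degree gives 102 − 12 = 90. Would deviate. ✗
Try high-ability → no degree, low-ability → degree:
  Under separation the firm infers type exactly: no degree → high-ability (pays 102), degree → low-ability (pays 51).
  High-ability: no degree gives 102 − 5 = 97; degree gives 51 − 7 = 44. No deviation. ✓
  Low-ability: degree gives 51 − 12 = 39; no degree gives 102 − 3 = 99. Would deviate. ✗
Neither assignment is incentive-compatible.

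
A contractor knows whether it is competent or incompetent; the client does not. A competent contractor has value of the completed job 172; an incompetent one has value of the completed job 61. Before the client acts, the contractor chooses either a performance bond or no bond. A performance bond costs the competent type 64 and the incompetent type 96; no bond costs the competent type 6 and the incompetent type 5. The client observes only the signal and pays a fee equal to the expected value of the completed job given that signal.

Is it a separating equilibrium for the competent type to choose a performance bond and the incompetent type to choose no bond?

If types separate, bond earns payment 172 and no bond earns 61.
Competent: bond gives 172 − 64 = 108; no bond gives 61 − 6 = 55. No deviation. ✓
Incompetent: no bond gives 61 − 5 = 56; bond gives 172 − 96 = 76. Would deviate. ✗

No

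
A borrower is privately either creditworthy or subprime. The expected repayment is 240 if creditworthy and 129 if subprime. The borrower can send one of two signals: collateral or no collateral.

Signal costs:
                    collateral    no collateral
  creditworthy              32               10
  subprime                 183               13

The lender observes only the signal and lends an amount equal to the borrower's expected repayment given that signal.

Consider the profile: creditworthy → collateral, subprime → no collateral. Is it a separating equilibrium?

Yes

If types separate, collateral earns payment 240 and no collateral earns 129.
Creditworthy: collateral gives 240 − 32 = 208; no collateral gives 129 − 10 = 119. No deviation. ✓
Subprime: no collateral gives 129 − 13 = 116; collateral gives 240 − 183 = 57. No deviation. ✓
Neither type gains from mimicking the other.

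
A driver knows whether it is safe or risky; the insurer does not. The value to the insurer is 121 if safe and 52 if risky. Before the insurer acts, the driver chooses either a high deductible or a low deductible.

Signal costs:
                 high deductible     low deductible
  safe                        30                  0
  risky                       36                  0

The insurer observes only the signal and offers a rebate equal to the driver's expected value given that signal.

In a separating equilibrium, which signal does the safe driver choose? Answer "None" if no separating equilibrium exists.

Try safe → high deductible, risky → low deductible:
  If types separate, high deductible earns payment 121 and low deductible earns 52.
  Safe: high deductible gives 121 − 30 = 91; low deductible gives 52 − 0 = 52. No deviation. ✓
  Risky: low deductible gives 52 − 0 = 52; high deductible gives 121 − 36 = 85. Would deviate. ✗
Try safe → low deductible, risky → high deductible:
  If types separate, low deductible earns payment 121 and high deductible earns 52.
  Safe: low deductible gives 121 − 0 = 121; high deductible gives 52 − 30 = 22. No deviation. ✓
  Risky: high deductible gives 52 − 36 = 16; low deductible gives 121 − 0 = 121. Would deviate. ✗
Neither assignment is incentive-compatible.

None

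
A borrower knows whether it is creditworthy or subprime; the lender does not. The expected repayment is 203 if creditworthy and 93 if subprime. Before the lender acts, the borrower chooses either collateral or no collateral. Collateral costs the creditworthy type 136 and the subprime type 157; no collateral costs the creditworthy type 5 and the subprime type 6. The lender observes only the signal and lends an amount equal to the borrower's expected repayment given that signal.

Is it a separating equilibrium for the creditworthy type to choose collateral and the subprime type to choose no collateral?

No

Under separation the lender infers type exactly: collateral → creditworthy (pays 203), no collateral → subprime (pays 93).
Creditworthy: collateral gives 203 − 136 = 67; no collateral gives 93 − 5 = 88. Would deviate. ✗
Subprime: no collateral gives 93 − 6 = 87; collateral gives 203 − 157 = 46. No deviation. ✓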